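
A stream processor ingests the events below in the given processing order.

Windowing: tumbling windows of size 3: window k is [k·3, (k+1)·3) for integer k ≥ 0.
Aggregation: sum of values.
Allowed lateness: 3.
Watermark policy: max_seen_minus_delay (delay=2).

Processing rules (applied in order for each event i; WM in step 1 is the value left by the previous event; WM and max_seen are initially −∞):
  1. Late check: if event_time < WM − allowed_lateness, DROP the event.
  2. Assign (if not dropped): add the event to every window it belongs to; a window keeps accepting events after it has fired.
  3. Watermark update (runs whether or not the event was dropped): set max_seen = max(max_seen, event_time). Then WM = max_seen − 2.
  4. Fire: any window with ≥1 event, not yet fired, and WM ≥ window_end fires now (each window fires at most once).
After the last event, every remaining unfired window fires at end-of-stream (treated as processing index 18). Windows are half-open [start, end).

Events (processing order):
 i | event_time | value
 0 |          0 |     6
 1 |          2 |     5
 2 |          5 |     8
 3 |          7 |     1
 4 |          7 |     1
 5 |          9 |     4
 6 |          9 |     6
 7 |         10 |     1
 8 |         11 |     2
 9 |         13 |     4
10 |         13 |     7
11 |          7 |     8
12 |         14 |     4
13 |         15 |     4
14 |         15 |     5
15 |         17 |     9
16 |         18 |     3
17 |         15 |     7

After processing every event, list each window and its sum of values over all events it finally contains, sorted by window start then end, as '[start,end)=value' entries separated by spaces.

i=0 t=0 v=6: → [0,3); WM=-2
i=1 t=2 v=5: → [0,3); WM=0
i=2 t=5 v=8: → [3,6); WM=3; [0,3) fires=11
i=3 t=7 v=1: → [6,9); WM=5
i=4 t=7 v=1: → [6,9); WM=5
i=5 t=9 v=4: → [9,12); WM=7; [3,6) fires=8
i=6 t=9 v=6: → [9,12); WM=7
i=7 t=10 v=1: → [9,12); WM=8
i=8 t=11 v=2: → [9,12); WM=9; [6,9) fires=2
i=9 t=13 v=4: → [12,15); WM=11
i=10 t=13 v=7: → [12,15); WM=11
i=11 t=7 v=8: DROP (t<11-3); WM=11
i=12 t=14 v=4: → [12,15); WM=12; [9,12) fires=13
i=13 t=15 v=4: → [15,18); WM=13
i=14 t=15 v=5: → [15,18); WM=13
i=15 t=17 v=9: → [15,18); WM=15; [12,15) fires=15
i=16 t=18 v=3: → [18,21); WM=16
i=17 t=15 v=7: → [15,18); WM=16

[0,3)=11 [3,6)=8 [6,9)=2 [9,12)=13 [12,15)=15 [15,18)=25 [18,21)=3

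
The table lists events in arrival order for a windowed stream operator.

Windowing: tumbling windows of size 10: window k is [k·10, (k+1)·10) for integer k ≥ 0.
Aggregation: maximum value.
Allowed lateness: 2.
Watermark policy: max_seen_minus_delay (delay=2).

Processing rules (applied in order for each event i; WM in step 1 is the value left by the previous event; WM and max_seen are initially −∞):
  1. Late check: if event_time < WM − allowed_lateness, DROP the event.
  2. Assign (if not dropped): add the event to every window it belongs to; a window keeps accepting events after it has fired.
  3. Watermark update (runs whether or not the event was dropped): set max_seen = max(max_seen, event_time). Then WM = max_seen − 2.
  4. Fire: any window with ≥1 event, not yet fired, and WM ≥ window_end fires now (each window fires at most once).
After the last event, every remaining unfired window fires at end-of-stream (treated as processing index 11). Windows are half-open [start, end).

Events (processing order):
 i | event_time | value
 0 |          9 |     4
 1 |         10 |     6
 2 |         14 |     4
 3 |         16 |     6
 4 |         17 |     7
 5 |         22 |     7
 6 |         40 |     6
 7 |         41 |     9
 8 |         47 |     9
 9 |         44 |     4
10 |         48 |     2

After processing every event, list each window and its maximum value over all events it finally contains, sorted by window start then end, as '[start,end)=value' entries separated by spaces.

i=0 t=9 v=4: → [0,10); WM=7
i=1 t=10 v=6: → [10,20); WM=8
i=2 t=14 v=4: → [10,20); WM=12; [0,10) fires=4
i=3 t=16 v=6: → [10,20); WM=14
i=4 t=17 v=7: → [10,20); WM=15
i=5 t=22 v=7: → [20,30); WM=20; [10,20) fires=7
i=6 t=40 v=6: → [40,50); WM=38; [20,30) fires=7
i=7 t=41 v=9: → [40,50); WM=39
i=8 t=47 v=9: → [40,50); WM=45
i=9 t=44 v=4: → [40,50); WM=45
i=10 t=48 v=2: → [40,50); WM=46

[0,10)=4 [10,20)=7 [20,30)=7 [40,50)=9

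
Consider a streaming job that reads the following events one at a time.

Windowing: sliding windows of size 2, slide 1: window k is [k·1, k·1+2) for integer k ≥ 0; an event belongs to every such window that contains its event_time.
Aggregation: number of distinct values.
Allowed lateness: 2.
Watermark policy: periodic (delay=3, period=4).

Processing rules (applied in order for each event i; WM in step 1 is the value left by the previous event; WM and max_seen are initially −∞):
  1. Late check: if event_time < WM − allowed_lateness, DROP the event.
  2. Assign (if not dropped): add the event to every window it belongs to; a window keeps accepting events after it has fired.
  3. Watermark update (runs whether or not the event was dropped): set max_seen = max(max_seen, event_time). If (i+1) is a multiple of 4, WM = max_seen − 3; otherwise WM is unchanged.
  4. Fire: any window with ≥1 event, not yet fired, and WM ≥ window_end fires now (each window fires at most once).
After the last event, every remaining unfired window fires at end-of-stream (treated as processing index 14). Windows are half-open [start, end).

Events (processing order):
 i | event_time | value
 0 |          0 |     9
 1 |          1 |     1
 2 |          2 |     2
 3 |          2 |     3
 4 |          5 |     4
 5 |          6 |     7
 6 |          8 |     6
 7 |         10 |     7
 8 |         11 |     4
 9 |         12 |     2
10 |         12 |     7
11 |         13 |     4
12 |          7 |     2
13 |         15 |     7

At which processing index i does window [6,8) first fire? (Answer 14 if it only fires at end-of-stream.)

11

i=0 t=0 v=9: → [0,2); WM=−∞
i=1 t=1 v=1: → [1,3),[0,2); WM=−∞
i=2 t=2 v=2: → [2,4),[1,3); WM=−∞
i=3 t=2 v=3: → [2,4),[1,3); WM=-1
i=4 t=5 v=4: → [5,7),[4,6); WM=-1
i=5 t=6 v=7: → [6,8),[5,7); WM=-1
i=6 t=8 v=6: → [8,10),[7,9); WM=-1
i=7 t=10 v=7: → [10,12),[9,11); WM=7; [0,2) fires=2 [1,3) fires=3 [2,4) fires=2 [4,6) fires=1 [5,7) fires=2
i=8 t=11 v=4: → [11,13),[10,12); WM=7
i=9 t=12 v=2: → [12,14),[11,13); WM=7
i=10 t=12 v=7: → [12,14),[11,13); WM=7
i=11 t=13 v=4: → [13,15),[12,14); WM=10; [6,8) fires=1 [7,9) fires=1 [8,10) fires=1
i=12 t=7 v=2: DROP (t<10-2); WM=10
i=13 t=15 v=7: → [15,17),[14,16); WM=10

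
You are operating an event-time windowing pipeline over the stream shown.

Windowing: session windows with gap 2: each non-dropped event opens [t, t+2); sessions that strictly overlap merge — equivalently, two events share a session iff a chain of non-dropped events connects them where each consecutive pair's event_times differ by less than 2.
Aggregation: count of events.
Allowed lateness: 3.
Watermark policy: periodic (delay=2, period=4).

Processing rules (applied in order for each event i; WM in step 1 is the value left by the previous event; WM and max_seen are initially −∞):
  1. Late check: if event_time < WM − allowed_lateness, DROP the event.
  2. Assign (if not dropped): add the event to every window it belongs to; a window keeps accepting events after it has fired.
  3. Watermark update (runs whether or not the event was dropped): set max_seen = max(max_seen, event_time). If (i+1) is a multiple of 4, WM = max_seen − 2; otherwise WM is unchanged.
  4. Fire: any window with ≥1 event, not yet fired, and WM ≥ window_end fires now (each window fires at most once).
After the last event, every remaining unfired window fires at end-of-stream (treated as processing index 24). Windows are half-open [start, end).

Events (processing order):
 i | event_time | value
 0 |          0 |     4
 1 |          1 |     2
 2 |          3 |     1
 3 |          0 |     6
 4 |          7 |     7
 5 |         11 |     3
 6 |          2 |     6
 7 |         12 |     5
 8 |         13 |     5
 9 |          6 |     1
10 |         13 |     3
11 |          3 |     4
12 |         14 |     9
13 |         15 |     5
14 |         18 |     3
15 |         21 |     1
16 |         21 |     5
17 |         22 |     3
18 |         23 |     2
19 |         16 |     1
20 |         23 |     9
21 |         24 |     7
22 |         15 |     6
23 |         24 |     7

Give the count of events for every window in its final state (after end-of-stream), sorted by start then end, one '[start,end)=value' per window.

i=0 t=0 v=4: → [0,2); WM=−∞
i=1 t=1 v=2: → [0,3); WM=−∞
i=2 t=3 v=1: → [3,5); WM=−∞
i=3 t=0 v=6: → [0,3); WM=1
i=4 t=7 v=7: → [7,9); WM=1
i=5 t=11 v=3: → [11,13); WM=1
i=6 t=2 v=6: → [0,5); WM=1
i=7 t=12 v=5: → [11,14); WM=10
i=8 t=13 v=5: → [11,15); WM=10
i=9 t=6 v=1: DROP (t<10-3); WM=10
i=10 t=13 v=3: → [11,15); WM=10
i=11 t=3 v=4: DROP (t<10-3); WM=11
i=12 t=14 v=9: → [11,16); WM=11
i=13 t=15 v=5: → [11,17); WM=11
i=14 t=18 v=3: → [18,20); WM=11
i=15 t=21 v=1: → [21,23); WM=19
i=16 t=21 v=5: → [21,23); WM=19
i=17 t=22 v=3: → [21,24); WM=19
i=18 t=23 v=2: → [21,25); WM=19
i=19 t=16 v=1: → [11,18); WM=21
i=20 t=23 v=9: → [21,25); WM=21
i=21 t=24 v=7: → [21,26); WM=21
i=22 t=15 v=6: DROP (t<21-3); WM=21
i=23 t=24 v=7: → [21,26); WM=22

[0,5)=5 [7,9)=1 [11,18)=7 [18,20)=1 [21,26)=7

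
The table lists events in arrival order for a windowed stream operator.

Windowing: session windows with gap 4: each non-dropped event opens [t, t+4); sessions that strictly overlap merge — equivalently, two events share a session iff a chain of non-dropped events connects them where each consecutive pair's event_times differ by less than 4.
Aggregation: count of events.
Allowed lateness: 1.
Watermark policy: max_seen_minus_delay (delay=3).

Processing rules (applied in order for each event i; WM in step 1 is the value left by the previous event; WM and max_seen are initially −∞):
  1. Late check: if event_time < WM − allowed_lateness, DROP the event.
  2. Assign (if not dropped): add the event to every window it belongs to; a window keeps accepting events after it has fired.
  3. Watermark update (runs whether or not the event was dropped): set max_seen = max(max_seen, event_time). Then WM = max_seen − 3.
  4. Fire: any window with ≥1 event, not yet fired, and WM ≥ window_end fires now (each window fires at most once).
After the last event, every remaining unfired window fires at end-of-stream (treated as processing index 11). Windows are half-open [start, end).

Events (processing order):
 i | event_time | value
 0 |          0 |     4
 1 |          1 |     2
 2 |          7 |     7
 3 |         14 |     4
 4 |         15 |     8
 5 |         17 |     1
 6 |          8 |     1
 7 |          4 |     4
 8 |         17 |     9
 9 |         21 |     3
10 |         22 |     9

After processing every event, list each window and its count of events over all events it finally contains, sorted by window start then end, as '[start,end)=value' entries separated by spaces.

i=0 t=0 v=4: → [0,4); WM=-3
i=1 t=1 v=2: → [0,5); WM=-2
i=2 t=7 v=7: → [7,11); WM=4
i=3 t=14 v=4: → [14,18); WM=11
i=4 t=15 v=8: → [14,19); WM=12
i=5 t=17 v=1: → [14,21); WM=14
i=6 t=8 v=1: DROP (t<14-1); WM=14
i=7 t=4 v=4: DROP (t<14-1); WM=14
i=8 t=17 v=9: → [14,21); WM=14
i=9 t=21 v=3: → [21,25); WM=18
i=10 t=22 v=9: → [21,26); WM=19

[0,5)=2 [7,11)=1 [14,21)=4 [21,26)=2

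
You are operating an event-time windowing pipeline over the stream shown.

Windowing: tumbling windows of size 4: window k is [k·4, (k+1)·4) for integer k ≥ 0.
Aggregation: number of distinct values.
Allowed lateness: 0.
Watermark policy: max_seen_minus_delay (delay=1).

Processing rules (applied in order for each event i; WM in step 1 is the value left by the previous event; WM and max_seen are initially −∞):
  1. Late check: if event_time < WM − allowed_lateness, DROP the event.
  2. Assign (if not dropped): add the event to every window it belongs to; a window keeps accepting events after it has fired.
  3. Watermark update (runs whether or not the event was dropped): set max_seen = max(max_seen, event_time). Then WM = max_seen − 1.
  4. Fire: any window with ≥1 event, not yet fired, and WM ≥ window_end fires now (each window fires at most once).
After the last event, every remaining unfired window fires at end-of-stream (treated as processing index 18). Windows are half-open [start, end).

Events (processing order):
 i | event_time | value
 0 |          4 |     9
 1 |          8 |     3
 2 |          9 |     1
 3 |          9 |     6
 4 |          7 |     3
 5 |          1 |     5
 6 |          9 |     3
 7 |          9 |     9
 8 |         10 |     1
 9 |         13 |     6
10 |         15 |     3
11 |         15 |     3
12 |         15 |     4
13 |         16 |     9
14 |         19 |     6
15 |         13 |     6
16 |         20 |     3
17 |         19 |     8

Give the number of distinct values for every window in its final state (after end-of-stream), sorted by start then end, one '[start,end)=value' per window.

i=0 t=4 v=9: → [4,8); WM=3
i=1 t=8 v=3: → [8,12); WM=7
i=2 t=9 v=1: → [8,12); WM=8; [4,8) fires=1
i=3 t=9 v=6: → [8,12); WM=8
i=4 t=7 v=3: DROP (t<8-0); WM=8
i=5 t=1 v=5: DROP (t<8-0); WM=8
i=6 t=9 v=3: → [8,12); WM=8
i=7 t=9 v=9: → [8,12); WM=8
i=8 t=10 v=1: → [8,12); WM=9
i=9 t=13 v=6: → [12,16); WM=12; [8,12) fires=4
i=10 t=15 v=3: → [12,16); WM=14
i=11 t=15 v=3: → [12,16); WM=14
i=12 t=15 v=4: → [12,16); WM=14
i=13 t=16 v=9: → [16,20); WM=15
i=14 t=19 v=6: → [16,20); WM=18; [12,16) fires=3
i=15 t=13 v=6: DROP (t<18-0); WM=18
i=16 t=20 v=3: → [20,24); WM=19
i=17 t=19 v=8: → [16,20); WM=19

[4,8)=1 [8,12)=4 [12,16)=3 [16,20)=3 [20,24)=1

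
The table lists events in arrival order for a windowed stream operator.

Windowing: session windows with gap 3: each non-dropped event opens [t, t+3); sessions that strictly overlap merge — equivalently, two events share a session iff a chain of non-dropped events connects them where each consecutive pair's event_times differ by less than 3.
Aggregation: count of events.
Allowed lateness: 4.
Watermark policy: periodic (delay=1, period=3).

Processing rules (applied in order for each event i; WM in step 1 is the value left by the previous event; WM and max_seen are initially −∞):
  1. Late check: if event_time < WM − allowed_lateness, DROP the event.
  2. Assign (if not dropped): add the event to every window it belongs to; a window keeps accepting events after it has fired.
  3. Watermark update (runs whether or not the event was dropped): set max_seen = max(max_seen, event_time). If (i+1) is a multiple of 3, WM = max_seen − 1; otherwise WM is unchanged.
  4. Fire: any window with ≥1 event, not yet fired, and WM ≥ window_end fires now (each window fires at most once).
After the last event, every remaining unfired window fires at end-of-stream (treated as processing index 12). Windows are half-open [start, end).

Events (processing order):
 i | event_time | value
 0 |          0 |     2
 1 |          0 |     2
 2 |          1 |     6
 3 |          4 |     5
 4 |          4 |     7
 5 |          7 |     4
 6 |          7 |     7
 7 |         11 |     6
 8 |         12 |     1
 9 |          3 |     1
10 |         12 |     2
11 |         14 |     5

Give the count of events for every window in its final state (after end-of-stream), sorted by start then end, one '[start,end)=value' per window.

[0,4)=3 [4,7)=2 [7,10)=2 [11,17)=4

i=0 t=0 v=2: → [0,3); WM=−∞
i=1 t=0 v=2: → [0,3); WM=−∞
i=2 t=1 v=6: → [0,4); WM=0
i=3 t=4 v=5: → [4,7); WM=0
i=4 t=4 v=7: → [4,7); WM=0
i=5 t=7 v=4: → [7,10); WM=6
i=6 t=7 v=7: → [7,10); WM=6
i=7 t=11 v=6: → [11,14); WM=6
i=8 t=12 v=1: → [11,15); WM=11
i=9 t=3 v=1: DROP (t<11-4); WM=11
i=10 t=12 v=2: → [11,15); WM=11
i=11 t=14 v=5: → [11,17); WM=13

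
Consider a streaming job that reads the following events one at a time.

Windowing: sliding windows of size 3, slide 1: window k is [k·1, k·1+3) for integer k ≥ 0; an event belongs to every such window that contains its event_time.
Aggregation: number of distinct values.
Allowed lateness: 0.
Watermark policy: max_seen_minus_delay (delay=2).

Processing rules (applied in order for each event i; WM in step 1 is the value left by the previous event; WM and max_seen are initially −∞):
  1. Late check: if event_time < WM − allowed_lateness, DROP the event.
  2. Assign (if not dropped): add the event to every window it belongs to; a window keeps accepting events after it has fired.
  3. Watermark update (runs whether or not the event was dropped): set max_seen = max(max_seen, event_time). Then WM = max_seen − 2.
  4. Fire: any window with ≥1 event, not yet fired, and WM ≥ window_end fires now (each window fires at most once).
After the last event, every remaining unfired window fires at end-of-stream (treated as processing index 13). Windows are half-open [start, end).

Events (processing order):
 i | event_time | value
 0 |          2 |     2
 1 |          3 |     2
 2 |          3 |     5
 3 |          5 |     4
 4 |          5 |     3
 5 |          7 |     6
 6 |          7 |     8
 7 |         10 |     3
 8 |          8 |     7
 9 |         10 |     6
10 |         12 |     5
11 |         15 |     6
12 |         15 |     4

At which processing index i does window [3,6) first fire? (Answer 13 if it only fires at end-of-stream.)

7

i=0 t=2 v=2: → [2,5),[1,4),[0,3); WM=0
i=1 t=3 v=2: → [3,6),[2,5),[1,4); WM=1
i=2 t=3 v=5: → [3,6),[2,5),[1,4); WM=1
i=3 t=5 v=4: → [5,8),[4,7),[3,6); WM=3; [0,3) fires=1
i=4 t=5 v=3: → [5,8),[4,7),[3,6); WM=3
i=5 t=7 v=6: → [7,10),[6,9),[5,8); WM=5; [1,4) fires=2 [2,5) fires=2
i=6 t=7 v=8: → [7,10),[6,9),[5,8); WM=5
i=7 t=10 v=3: → [10,13),[9,12),[8,11); WM=8; [3,6) fires=4 [4,7) fires=2 [5,8) fires=4
i=8 t=8 v=7: → [8,11),[7,10),[6,9); WM=8
i=9 t=10 v=6: → [10,13),[9,12),[8,11); WM=8
i=10 t=12 v=5: → [12,15),[11,14),[10,13); WM=10; [6,9) fires=3 [7,10) fires=3
i=11 t=15 v=6: → [15,18),[14,17),[13,16); WM=13; [8,11) fires=3 [9,12) fires=2 [10,13) fires=3
i=12 t=15 v=4: → [15,18),[14,17),[13,16); WM=13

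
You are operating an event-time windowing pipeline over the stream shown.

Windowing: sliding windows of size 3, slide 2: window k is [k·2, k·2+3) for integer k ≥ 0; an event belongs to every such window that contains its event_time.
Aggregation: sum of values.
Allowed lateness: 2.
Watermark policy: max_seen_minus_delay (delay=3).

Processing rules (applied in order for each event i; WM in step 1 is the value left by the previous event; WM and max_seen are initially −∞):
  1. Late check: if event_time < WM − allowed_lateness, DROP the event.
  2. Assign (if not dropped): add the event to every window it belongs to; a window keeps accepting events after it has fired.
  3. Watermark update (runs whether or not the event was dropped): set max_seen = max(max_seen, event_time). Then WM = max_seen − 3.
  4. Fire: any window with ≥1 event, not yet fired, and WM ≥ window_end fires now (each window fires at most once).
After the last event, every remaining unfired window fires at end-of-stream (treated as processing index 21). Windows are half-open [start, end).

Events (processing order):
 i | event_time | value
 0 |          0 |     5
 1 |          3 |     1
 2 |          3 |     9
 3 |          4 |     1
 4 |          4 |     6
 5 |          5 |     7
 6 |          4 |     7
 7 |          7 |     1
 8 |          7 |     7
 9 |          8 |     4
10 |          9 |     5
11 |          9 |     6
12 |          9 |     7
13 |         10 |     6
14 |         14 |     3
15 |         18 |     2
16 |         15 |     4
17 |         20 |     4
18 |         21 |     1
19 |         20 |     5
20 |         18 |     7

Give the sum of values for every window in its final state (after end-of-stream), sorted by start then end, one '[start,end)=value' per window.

i=0 t=0 v=5: → [0,3); WM=-3
i=1 t=3 v=1: → [2,5); WM=0
i=2 t=3 v=9: → [2,5); WM=0
i=3 t=4 v=1: → [4,7),[2,5); WM=1
i=4 t=4 v=6: → [4,7),[2,5); WM=1
i=5 t=5 v=7: → [4,7); WM=2
i=6 t=4 v=7: → [4,7),[2,5); WM=2
i=7 t=7 v=1: → [6,9); WM=4; [0,3) fires=5
i=8 t=7 v=7: → [6,9); WM=4
i=9 t=8 v=4: → [8,11),[6,9); WM=5; [2,5) fires=24
i=10 t=9 v=5: → [8,11); WM=6
i=11 t=9 v=6: → [8,11); WM=6
i=12 t=9 v=7: → [8,11); WM=6
i=13 t=10 v=6: → [10,13),[8,11); WM=7; [4,7) fires=21
i=14 t=14 v=3: → [14,17),[12,15); WM=11; [6,9) fires=12 [8,11) fires=28
i=15 t=18 v=2: → [18,21),[16,19); WM=15; [10,13) fires=6 [12,15) fires=3
i=16 t=15 v=4: → [14,17); WM=15
i=17 t=20 v=4: → [20,23),[18,21); WM=17; [14,17) fires=7
i=18 t=21 v=1: → [20,23); WM=18
i=19 t=20 v=5: → [20,23),[18,21); WM=18
i=20 t=18 v=7: → [18,21),[16,19); WM=18

[0,3)=5 [2,5)=24 [4,7)=21 [6,9)=12 [8,11)=28 [10,13)=6 [12,15)=3 [14,17)=7 [16,19)=9 [18,21)=18 [20,23)=10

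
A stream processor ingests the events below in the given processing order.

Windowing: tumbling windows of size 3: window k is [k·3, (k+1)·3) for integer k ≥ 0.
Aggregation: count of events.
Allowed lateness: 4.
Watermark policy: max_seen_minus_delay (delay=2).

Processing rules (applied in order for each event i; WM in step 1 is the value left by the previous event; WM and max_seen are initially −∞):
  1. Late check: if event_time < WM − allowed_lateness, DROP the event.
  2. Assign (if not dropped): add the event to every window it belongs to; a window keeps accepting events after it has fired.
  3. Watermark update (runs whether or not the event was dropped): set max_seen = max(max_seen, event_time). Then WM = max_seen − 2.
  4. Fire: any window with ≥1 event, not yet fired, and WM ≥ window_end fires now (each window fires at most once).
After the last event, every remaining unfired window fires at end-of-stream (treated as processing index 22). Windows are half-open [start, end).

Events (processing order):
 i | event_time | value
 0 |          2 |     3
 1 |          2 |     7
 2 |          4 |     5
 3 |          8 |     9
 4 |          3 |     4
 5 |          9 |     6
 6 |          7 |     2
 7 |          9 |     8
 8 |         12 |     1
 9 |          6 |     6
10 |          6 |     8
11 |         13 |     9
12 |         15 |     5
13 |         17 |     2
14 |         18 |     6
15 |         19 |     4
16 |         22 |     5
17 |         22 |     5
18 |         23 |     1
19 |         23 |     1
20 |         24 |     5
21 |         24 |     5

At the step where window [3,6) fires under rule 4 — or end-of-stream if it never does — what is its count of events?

1

i=0 t=2 v=3: → [0,3); WM=0
i=1 t=2 v=7: → [0,3); WM=0
i=2 t=4 v=5: → [3,6); WM=2
i=3 t=8 v=9: → [6,9); WM=6; [0,3) fires=2 [3,6) fires=1
i=4 t=3 v=4: → [3,6); WM=6
i=5 t=9 v=6: → [9,12); WM=7
i=6 t=7 v=2: → [6,9); WM=7
i=7 t=9 v=8: → [9,12); WM=7
i=8 t=12 v=1: → [12,15); WM=10; [6,9) fires=2
i=9 t=6 v=6: → [6,9); WM=10
i=10 t=6 v=8: → [6,9); WM=10
i=11 t=13 v=9: → [12,15); WM=11
i=12 t=15 v=5: → [15,18); WM=13; [9,12) fires=2
i=13 t=17 v=2: → [15,18); WM=15; [12,15) fires=2
i=14 t=18 v=6: → [18,21); WM=16
i=15 t=19 v=4: → [18,21); WM=17
i=16 t=22 v=5: → [21,24); WM=20; [15,18) fires=2
i=17 t=22 v=5: → [21,24); WM=20
i=18 t=23 v=1: → [21,24); WM=21; [18,21) fires=2
i=19 t=23 v=1: → [21,24); WM=21
i=20 t=24 v=5: → [24,27); WM=22
i=21 t=24 v=5: → [24,27); WM=22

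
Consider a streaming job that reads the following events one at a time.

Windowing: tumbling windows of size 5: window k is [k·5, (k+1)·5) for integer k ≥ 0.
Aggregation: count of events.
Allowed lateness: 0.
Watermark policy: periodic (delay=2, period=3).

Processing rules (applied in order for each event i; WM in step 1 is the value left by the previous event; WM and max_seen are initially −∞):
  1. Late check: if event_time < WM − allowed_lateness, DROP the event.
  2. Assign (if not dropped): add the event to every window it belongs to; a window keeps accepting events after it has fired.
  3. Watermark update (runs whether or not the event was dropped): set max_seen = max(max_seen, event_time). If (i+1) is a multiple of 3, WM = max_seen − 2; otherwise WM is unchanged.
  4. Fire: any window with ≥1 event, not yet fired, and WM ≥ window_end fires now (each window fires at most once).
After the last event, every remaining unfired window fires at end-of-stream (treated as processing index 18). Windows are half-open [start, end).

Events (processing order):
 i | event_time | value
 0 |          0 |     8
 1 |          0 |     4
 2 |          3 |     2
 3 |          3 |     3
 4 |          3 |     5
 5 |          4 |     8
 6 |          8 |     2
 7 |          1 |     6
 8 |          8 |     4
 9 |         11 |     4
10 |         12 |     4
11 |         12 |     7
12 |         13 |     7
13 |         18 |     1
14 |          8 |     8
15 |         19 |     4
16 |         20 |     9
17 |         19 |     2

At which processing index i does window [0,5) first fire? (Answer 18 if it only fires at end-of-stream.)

8

i=0 t=0 v=8: → [0,5); WM=−∞
i=1 t=0 v=4: → [0,5); WM=−∞
i=2 t=3 v=2: → [0,5); WM=1
i=3 t=3 v=3: → [0,5); WM=1
i=4 t=3 v=5: → [0,5); WM=1
i=5 t=4 v=8: → [0,5); WM=2
i=6 t=8 v=2: → [5,10); WM=2
i=7 t=1 v=6: DROP (t<2-0); WM=2
i=8 t=8 v=4: → [5,10); WM=6; [0,5) fires=6
i=9 t=11 v=4: → [10,15); WM=6
i=10 t=12 v=4: → [10,15); WM=6
i=11 t=12 v=7: → [10,15); WM=10; [5,10) fires=2
i=12 t=13 v=7: → [10,15); WM=10
i=13 t=18 v=1: → [15,20); WM=10
i=14 t=8 v=8: DROP (t<10-0); WM=16; [10,15) fires=4
i=15 t=19 v=4: → [15,20); WM=16
i=16 t=20 v=9: → [20,25); WM=16
i=17 t=19 v=2: → [15,20); WM=18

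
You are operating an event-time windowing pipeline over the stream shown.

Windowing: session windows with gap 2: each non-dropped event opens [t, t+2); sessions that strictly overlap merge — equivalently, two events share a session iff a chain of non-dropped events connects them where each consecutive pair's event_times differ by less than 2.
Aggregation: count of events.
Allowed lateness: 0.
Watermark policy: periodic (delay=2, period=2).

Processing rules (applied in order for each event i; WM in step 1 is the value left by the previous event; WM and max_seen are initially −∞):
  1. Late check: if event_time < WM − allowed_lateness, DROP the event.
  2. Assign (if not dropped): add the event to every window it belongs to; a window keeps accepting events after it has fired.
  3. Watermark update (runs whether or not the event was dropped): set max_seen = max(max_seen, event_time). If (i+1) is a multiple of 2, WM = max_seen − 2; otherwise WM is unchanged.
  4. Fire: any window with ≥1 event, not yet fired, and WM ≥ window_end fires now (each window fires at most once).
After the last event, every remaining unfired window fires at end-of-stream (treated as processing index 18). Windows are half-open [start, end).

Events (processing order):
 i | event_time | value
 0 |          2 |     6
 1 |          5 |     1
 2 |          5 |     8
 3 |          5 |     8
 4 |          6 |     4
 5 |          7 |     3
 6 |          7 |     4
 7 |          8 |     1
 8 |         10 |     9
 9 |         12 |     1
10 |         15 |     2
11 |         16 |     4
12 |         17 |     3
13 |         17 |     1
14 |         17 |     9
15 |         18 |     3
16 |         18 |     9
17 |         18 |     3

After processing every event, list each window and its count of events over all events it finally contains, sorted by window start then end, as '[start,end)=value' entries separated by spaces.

[2,4)=1 [5,10)=7 [10,12)=1 [12,14)=1 [15,20)=8

i=0 t=2 v=6: → [2,4); WM=−∞
i=1 t=5 v=1: → [5,7); WM=3
i=2 t=5 v=8: → [5,7); WM=3
i=3 t=5 v=8: → [5,7); WM=3
i=4 t=6 v=4: → [5,8); WM=3
i=5 t=7 v=3: → [5,9); WM=5
i=6 t=7 v=4: → [5,9); WM=5
i=7 t=8 v=1: → [5,10); WM=6
i=8 t=10 v=9: → [10,12); WM=6
i=9 t=12 v=1: → [12,14); WM=10
i=10 t=15 v=2: → [15,17); WM=10
i=11 t=16 v=4: → [15,18); WM=14
i=12 t=17 v=3: → [15,19); WM=14
i=13 t=17 v=1: → [15,19); WM=15
i=14 t=17 v=9: → [15,19); WM=15
i=15 t=18 v=3: → [15,20); WM=16
i=16 t=18 v=9: → [15,20); WM=16
i=17 t=18 v=3: → [15,20); WM=16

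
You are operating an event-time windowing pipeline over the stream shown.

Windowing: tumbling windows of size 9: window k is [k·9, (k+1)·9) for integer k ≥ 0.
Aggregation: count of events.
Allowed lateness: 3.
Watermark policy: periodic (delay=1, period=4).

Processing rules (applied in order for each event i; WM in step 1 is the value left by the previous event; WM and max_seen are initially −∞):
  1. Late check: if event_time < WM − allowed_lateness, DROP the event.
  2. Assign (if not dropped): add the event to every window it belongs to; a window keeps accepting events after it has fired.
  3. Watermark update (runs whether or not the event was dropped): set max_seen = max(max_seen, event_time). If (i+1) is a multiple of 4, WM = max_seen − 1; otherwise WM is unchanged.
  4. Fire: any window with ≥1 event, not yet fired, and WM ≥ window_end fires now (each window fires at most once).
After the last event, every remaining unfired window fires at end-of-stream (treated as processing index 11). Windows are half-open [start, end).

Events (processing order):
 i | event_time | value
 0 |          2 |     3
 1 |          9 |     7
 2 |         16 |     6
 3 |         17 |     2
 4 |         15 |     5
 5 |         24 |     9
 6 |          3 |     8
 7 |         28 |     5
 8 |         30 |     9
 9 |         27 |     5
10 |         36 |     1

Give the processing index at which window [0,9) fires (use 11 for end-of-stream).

3

i=0 t=2 v=3: → [0,9); WM=−∞
i=1 t=9 v=7: → [9,18); WM=−∞
i=2 t=16 v=6: → [9,18); WM=−∞
i=3 t=17 v=2: → [9,18); WM=16; [0,9) fires=1
i=4 t=15 v=5: → [9,18); WM=16
i=5 t=24 v=9: → [18,27); WM=16
i=6 t=3 v=8: DROP (t<16-3); WM=16
i=7 t=28 v=5: → [27,36); WM=27; [9,18) fires=4 [18,27) fires=1
i=8 t=30 v=9: → [27,36); WM=27
i=9 t=27 v=5: → [27,36); WM=27
i=10 t=36 v=1: → [36,45); WM=27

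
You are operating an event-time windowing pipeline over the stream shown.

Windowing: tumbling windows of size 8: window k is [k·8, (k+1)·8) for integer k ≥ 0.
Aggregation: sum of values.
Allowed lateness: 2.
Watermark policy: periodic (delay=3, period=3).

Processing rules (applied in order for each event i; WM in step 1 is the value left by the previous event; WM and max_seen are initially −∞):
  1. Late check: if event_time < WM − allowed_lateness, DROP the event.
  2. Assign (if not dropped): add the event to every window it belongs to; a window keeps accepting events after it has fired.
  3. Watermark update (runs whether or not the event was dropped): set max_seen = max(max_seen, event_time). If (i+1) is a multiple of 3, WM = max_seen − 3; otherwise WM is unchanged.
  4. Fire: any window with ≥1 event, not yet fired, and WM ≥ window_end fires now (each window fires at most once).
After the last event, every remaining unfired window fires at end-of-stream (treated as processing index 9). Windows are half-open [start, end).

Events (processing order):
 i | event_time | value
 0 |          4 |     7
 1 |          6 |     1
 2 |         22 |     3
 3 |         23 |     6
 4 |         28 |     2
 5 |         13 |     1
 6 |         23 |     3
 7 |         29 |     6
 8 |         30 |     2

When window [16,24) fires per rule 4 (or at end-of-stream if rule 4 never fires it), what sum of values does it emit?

i=0 t=4 v=7: → [0,8); WM=−∞
i=1 t=6 v=1: → [0,8); WM=−∞
i=2 t=22 v=3: → [16,24); WM=19; [0,8) fires=8
i=3 t=23 v=6: → [16,24); WM=19
i=4 t=28 v=2: → [24,32); WM=19
i=5 t=13 v=1: DROP (t<19-2); WM=25; [16,24) fires=9
i=6 t=23 v=3: → [16,24); WM=25
i=7 t=29 v=6: → [24,32); WM=25
i=8 t=30 v=2: → [24,32); WM=27

9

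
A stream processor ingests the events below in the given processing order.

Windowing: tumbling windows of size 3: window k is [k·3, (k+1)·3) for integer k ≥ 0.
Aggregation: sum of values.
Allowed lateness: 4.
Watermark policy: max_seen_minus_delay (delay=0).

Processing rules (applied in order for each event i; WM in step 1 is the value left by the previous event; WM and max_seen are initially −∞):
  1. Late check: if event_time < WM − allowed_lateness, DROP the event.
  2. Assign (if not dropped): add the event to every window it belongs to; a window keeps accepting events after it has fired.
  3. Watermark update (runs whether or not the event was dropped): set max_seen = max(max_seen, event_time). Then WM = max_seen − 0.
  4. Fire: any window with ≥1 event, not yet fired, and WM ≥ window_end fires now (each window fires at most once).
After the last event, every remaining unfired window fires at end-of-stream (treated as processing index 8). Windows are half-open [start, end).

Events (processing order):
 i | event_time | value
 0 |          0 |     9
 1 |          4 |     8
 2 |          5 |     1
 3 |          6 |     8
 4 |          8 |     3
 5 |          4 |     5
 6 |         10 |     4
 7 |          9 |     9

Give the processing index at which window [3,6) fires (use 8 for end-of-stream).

i=0 t=0 v=9: → [0,3); WM=0
i=1 t=4 v=8: → [3,6); WM=4; [0,3) fires=9
i=2 t=5 v=1: → [3,6); WM=5
i=3 t=6 v=8: → [6,9); WM=6; [3,6) fires=9
i=4 t=8 v=3: → [6,9); WM=8
i=5 t=4 v=5: → [3,6); WM=8
i=6 t=10 v=4: → [9,12); WM=10; [6,9) fires=11
i=7 t=9 v=9: → [9,12); WM=10

3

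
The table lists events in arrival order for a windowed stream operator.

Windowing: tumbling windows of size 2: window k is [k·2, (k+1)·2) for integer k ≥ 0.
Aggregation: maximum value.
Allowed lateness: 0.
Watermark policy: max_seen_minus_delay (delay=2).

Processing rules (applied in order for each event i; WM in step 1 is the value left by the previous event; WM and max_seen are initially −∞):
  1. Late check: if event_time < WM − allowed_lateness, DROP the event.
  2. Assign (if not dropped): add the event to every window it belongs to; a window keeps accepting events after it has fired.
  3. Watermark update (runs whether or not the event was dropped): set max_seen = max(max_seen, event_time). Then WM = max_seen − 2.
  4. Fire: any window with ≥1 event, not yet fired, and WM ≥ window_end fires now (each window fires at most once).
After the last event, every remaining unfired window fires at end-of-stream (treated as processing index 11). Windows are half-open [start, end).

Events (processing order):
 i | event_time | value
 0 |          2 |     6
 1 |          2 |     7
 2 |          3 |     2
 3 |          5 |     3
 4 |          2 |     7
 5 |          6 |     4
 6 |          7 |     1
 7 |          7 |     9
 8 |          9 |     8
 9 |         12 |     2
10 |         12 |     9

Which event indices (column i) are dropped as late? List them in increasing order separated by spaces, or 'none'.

i=0 t=2 v=6: → [2,4); WM=0
i=1 t=2 v=7: → [2,4); WM=0
i=2 t=3 v=2: → [2,4); WM=1
i=3 t=5 v=3: → [4,6); WM=3
i=4 t=2 v=7: DROP (t<3-0); WM=3
i=5 t=6 v=4: → [6,8); WM=4; [2,4) fires=7
i=6 t=7 v=1: → [6,8); WM=5
i=7 t=7 v=9: → [6,8); WM=5
i=8 t=9 v=8: → [8,10); WM=7; [4,6) fires=3
i=9 t=12 v=2: → [12,14); WM=10; [6,8) fires=9 [8,10) fires=8
i=10 t=12 v=9: → [12,14); WM=10

4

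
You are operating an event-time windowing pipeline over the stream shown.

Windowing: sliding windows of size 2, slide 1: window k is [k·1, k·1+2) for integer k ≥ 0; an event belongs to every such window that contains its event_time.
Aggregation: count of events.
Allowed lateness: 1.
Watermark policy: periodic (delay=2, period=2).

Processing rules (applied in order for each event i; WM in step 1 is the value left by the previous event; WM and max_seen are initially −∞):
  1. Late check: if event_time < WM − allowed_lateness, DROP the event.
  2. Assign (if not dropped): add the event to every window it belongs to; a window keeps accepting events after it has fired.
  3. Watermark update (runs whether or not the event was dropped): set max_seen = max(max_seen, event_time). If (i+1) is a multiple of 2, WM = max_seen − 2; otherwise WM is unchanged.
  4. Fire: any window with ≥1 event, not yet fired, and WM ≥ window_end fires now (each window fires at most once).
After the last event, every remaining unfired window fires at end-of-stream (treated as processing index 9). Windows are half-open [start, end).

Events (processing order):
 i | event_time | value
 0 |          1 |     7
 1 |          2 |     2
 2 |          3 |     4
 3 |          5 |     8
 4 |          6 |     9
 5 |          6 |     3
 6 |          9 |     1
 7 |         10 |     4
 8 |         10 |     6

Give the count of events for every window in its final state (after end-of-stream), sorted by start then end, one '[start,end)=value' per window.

[0,2)=1 [1,3)=2 [2,4)=2 [3,5)=1 [4,6)=1 [5,7)=3 [6,8)=2 [8,10)=1 [9,11)=3 [10,12)=2

i=0 t=1 v=7: → [1,3),[0,2); WM=−∞
i=1 t=2 v=2: → [2,4),[1,3); WM=0
i=2 t=3 v=4: → [3,5),[2,4); WM=0
i=3 t=5 v=8: → [5,7),[4,6); WM=3; [0,2) fires=1 [1,3) fires=2
i=4 t=6 v=9: → [6,8),[5,7); WM=3
i=5 t=6 v=3: → [6,8),[5,7); WM=4; [2,4) fires=2
i=6 t=9 v=1: → [9,11),[8,10); WM=4
i=7 t=10 v=4: → [10,12),[9,11); WM=8; [3,5) fires=1 [4,6) fires=1 [5,7) fires=3 [6,8) fires=2
i=8 t=10 v=6: → [10,12),[9,11); WM=8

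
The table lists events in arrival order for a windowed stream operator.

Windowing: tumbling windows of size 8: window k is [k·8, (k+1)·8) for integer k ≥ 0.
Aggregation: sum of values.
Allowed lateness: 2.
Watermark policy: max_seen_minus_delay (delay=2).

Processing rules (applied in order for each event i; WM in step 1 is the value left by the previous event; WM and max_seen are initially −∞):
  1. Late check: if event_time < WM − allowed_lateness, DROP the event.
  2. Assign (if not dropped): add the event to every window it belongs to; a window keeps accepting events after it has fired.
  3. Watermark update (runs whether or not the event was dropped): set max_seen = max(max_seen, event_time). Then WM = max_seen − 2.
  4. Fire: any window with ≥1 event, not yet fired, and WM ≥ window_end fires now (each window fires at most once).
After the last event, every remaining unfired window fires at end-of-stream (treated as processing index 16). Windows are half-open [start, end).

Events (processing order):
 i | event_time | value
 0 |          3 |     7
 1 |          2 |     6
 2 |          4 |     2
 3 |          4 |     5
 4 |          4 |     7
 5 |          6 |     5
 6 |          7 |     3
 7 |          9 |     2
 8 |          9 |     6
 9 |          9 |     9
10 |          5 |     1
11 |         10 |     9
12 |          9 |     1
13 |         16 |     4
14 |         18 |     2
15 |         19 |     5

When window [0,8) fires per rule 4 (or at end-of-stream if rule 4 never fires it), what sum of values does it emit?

36

i=0 t=3 v=7: → [0,8); WM=1
i=1 t=2 v=6: → [0,8); WM=1
i=2 t=4 v=2: → [0,8); WM=2
i=3 t=4 v=5: → [0,8); WM=2
i=4 t=4 v=7: → [0,8); WM=2
i=5 t=6 v=5: → [0,8); WM=4
i=6 t=7 v=3: → [0,8); WM=5
i=7 t=9 v=2: → [8,16); WM=7
i=8 t=9 v=6: → [8,16); WM=7
i=9 t=9 v=9: → [8,16); WM=7
i=10 t=5 v=1: → [0,8); WM=7
i=11 t=10 v=9: → [8,16); WM=8; [0,8) fires=36
i=12 t=9 v=1: → [8,16); WM=8
i=13 t=16 v=4: → [16,24); WM=14
i=14 t=18 v=2: → [16,24); WM=16; [8,16) fires=27
i=15 t=19 v=5: → [16,24); WM=17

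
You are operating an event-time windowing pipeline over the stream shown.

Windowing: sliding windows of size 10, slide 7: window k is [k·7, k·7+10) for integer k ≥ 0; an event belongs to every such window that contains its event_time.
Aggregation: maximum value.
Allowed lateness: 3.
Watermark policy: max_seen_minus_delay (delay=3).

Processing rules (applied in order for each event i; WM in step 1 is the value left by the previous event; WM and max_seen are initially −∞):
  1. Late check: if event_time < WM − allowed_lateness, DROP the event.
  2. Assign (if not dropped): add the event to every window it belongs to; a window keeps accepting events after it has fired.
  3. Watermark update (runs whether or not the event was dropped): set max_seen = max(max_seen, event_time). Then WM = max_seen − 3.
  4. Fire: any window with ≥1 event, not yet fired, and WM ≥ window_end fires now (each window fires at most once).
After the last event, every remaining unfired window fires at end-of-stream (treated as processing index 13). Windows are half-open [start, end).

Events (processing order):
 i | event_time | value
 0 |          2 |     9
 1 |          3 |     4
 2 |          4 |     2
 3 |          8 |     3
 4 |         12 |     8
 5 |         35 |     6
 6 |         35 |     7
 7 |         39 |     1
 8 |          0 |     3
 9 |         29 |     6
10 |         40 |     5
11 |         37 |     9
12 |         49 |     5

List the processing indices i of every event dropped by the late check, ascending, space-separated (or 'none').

i=0 t=2 v=9: → [0,10); WM=-1
i=1 t=3 v=4: → [0,10); WM=0
i=2 t=4 v=2: → [0,10); WM=1
i=3 t=8 v=3: → [7,17),[0,10); WM=5
i=4 t=12 v=8: → [7,17); WM=9
i=5 t=35 v=6: → [35,45),[28,38); WM=32; [0,10) fires=9 [7,17) fires=8
i=6 t=35 v=7: → [35,45),[28,38); WM=32
i=7 t=39 v=1: → [35,45); WM=36
i=8 t=0 v=3: DROP (t<36-3); WM=36
i=9 t=29 v=6: DROP (t<36-3); WM=36
i=10 t=40 v=5: → [35,45); WM=37
i=11 t=37 v=9: → [35,45),[28,38); WM=37
i=12 t=49 v=5: → [49,59),[42,52); WM=46; [28,38) fires=9 [35,45) fires=9

8 9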